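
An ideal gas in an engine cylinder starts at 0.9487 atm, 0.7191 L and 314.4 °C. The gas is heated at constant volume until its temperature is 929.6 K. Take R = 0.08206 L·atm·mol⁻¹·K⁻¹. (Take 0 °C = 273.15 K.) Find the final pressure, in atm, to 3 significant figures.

Convert: T₁ = 587.5 K.
Isochoric, so P/T is constant: V₂ = V₁; P₂ = P₁·(T₂/T₁) = 1.501 atm.

P₂ ≈ 1.50 atm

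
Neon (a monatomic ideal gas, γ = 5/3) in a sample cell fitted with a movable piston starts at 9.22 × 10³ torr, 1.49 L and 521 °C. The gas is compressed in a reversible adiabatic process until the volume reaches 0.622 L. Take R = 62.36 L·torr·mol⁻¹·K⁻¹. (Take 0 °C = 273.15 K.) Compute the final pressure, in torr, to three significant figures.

P₂ ≈ 3.95e+04 torr

Convert: T₁ = 794.1 K.
Reversible adiabatic, γ = 5/3: T₂ = T₁·(V₁/V₂)^(γ−1) = 1422 K; P₂ = P₁·(V₁/V₂)^γ = 3.954e+04 torr.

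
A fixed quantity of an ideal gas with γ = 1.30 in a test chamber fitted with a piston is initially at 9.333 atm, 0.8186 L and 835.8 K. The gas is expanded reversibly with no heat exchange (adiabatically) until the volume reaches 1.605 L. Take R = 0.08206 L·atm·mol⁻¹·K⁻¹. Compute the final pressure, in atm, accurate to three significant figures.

P₂ ≈ 3.89 atm

Adiabatic (γ = 1.30), T V^(γ−1) and P V^γ constant: T₂ = T₁·(V₁/V₂)^(γ−1) = 682.9 K; P₂ = P₁·(V₁/V₂)^γ = 3.890 atm.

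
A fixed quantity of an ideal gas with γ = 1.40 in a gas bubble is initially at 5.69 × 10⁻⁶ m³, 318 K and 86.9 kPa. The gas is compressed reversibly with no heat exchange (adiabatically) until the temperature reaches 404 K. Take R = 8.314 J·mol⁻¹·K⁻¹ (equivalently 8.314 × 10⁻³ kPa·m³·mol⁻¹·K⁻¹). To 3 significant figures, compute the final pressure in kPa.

Reversible adiabatic, γ = 1.40: P₂ = P₁·(T₂/T₁)^(γ/(γ−1)) = 200.8 kPa; V₂ = V₁·(T₁/T₂)^(1/(γ−1)) = 3.128e-06 m³.

P₂ ≈ 201 kPa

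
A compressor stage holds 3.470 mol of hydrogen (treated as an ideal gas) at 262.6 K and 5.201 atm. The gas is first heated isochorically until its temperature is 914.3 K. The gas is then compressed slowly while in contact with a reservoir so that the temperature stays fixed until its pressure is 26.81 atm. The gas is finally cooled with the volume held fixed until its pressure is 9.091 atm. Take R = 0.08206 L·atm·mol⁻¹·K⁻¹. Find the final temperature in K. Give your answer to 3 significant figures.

T₄ ≈ 310 K

From PV = nRT: V₁ = nRT₁/P₁ = 14.38 L.
Isochoric, so P/T is constant: V₂ = V₁; P₂ = P₁·(T₂/T₁) = 18.11 atm.
Isothermal, so P V is constant: T₃ = T₂; V₃ = V₂·(P₂/P₃) = 9.711 L.
V constant ⇒ P ∝ T: V₄ = V₃; T₄ = T₃·(P₄/P₃) = 310.0 K.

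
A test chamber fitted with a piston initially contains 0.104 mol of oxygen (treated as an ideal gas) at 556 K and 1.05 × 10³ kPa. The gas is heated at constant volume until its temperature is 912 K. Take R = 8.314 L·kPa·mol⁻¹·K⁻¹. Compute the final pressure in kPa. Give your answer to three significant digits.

P₂ ≈ 1.72e+03 kPa

From PV = nRT: V₁ = nRT₁/P₁ = 0.4579 L.
V constant ⇒ P ∝ T: V₂ = V₁; P₂ = P₁·(T₂/T₁) = 1722 kPa.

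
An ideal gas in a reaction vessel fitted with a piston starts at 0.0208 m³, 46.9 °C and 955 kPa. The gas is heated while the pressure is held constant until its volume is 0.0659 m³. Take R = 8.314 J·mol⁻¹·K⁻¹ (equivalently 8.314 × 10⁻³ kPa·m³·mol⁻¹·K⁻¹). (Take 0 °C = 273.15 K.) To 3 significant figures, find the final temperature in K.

T₂ ≈ 1.01e+03 K

Convert: T₁ = 320.0 K.
Isobaric, so V/T is constant: P₂ = P₁; T₂ = T₁·(V₂/V₁) = 1014 K.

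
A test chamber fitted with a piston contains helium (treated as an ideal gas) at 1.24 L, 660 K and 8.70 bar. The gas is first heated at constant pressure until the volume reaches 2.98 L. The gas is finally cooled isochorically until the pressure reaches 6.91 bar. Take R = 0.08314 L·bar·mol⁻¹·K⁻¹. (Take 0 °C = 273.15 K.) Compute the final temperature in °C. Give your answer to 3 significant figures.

T₃ ≈ 987 °C

Isobaric, so V/T is constant: P₂ = P₁; T₂ = T₁·(V₂/V₁) = 1586 K.
V constant ⇒ P ∝ T: V₃ = V₂; T₃ = T₂·(P₃/P₂) = 1260 K.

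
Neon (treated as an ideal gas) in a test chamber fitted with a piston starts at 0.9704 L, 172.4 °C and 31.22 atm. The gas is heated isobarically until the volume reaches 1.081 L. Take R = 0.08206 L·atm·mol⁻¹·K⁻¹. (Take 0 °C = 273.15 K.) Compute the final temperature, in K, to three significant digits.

Convert: T₁ = 445.5 K.
P constant ⇒ V ∝ T: P₂ = P₁; T₂ = T₁·(V₂/V₁) = 496.3 K.

T₂ ≈ 496 K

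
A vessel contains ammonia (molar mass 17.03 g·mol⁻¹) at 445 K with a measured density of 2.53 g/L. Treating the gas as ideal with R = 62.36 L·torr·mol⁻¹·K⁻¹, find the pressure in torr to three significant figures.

P ≈ 4.12e+03 torr

ρ = PM/(RT) ⇒ P = ρRT/M = (2.53 × 62.36 × 445.0) / 17.03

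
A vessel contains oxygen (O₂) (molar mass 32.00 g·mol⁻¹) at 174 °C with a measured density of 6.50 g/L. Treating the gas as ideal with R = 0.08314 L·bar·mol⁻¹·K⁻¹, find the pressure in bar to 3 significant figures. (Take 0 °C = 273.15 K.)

ρ = PM/(RT) ⇒ P = ρRT/M = (6.50 × 0.08314 × 447.1) / 32.00

P ≈ 7.55 bar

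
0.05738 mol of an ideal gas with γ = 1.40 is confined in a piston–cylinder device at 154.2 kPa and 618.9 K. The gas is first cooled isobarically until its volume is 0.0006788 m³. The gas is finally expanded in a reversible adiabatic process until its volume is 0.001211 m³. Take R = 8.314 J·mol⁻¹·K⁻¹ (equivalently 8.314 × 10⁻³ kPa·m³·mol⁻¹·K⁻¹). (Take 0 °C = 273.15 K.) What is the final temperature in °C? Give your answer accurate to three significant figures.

From PV = nRT: V₁ = nRT₁/P₁ = 0.001915 m³.
P constant ⇒ V ∝ T: P₂ = P₁; T₂ = T₁·(V₂/V₁) = 219.4 K.
Reversible adiabatic, γ = 1.40: T₃ = T₂·(V₂/V₃)^(γ−1) = 174.1 K; P₃ = P₂·(V₂/V₃)^γ = 68.57 kPa.

T₃ ≈ -99.1 °C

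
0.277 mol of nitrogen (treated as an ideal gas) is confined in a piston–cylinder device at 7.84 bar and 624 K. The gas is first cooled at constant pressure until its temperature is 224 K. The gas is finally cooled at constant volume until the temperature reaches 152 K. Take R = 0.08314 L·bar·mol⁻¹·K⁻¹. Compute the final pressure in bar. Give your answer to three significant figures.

P₃ ≈ 5.32 bar

From PV = nRT: V₁ = nRT₁/P₁ = 1.833 L.
Isobaric, so V/T is constant: P₂ = P₁; V₂ = V₁·(T₂/T₁) = 0.6580 L.
V constant ⇒ P ∝ T: V₃ = V₂; P₃ = P₂·(T₃/T₂) = 5.320 bar.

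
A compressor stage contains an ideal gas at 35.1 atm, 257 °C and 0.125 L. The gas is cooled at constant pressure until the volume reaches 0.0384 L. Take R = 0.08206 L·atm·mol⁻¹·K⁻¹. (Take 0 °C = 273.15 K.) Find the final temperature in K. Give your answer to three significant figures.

T₂ ≈ 163 K

Convert: T₁ = 530.1 K.
P constant ⇒ V ∝ T: P₂ = P₁; T₂ = T₁·(V₂/V₁) = 162.9 K.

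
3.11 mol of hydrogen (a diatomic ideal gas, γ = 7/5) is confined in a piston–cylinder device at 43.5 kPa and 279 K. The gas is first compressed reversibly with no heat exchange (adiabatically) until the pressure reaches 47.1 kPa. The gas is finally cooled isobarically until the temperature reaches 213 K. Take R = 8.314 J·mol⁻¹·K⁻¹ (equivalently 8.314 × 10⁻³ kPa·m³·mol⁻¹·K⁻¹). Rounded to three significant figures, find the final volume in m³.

V₃ ≈ 0.117 m³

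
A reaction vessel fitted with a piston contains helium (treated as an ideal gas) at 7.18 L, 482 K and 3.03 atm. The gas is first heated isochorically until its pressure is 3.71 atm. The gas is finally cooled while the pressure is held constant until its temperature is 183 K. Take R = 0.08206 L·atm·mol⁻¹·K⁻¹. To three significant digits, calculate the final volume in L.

V₃ ≈ 2.23 L

V constant ⇒ P ∝ T: V₂ = V₁; T₂ = T₁·(P₂/P₁) = 590.2 K.
P constant ⇒ V ∝ T: P₃ = P₂; V₃ = V₂·(T₃/T₂) = 2.226 L.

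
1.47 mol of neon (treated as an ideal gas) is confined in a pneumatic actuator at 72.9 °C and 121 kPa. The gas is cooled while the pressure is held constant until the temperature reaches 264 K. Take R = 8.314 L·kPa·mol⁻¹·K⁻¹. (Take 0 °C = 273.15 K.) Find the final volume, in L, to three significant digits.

V₂ ≈ 26.7 L

Convert: T₁ = 346.0 K.
From PV = nRT: V₁ = nRT₁/P₁ = 34.95 L.
P constant ⇒ V ∝ T: P₂ = P₁; V₂ = V₁·(T₂/T₁) = 26.67 L.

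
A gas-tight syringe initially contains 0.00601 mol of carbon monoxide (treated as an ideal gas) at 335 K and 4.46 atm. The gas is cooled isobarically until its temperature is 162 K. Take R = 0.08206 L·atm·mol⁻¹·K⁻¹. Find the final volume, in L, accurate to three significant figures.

From PV = nRT: V₁ = nRT₁/P₁ = 0.03704 L.
P constant ⇒ V ∝ T: P₂ = P₁; V₂ = V₁·(T₂/T₁) = 0.01791 L.

V₂ ≈ 0.0179 L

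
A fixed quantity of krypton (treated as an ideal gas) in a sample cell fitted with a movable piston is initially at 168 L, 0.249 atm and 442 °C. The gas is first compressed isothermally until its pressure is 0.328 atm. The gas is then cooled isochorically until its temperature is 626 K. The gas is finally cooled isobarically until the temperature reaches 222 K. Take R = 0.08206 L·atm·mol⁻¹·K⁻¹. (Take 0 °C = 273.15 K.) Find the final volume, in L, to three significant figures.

V₄ ≈ 45.2 L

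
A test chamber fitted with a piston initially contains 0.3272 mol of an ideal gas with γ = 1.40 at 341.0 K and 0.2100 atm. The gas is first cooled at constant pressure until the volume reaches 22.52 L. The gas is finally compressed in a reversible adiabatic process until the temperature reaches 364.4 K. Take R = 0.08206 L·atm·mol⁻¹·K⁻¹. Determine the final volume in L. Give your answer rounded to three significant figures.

V₃ ≈ 3.66 L

From PV = nRT: V₁ = nRT₁/P₁ = 43.60 L.
Isobaric, so V/T is constant: P₂ = P₁; T₂ = T₁·(V₂/V₁) = 176.1 K.
Reversible adiabatic, γ = 1.40: P₃ = P₂·(T₃/T₂)^(γ/(γ−1)) = 2.675 atm; V₃ = V₂·(T₂/T₃)^(1/(γ−1)) = 3.658 L.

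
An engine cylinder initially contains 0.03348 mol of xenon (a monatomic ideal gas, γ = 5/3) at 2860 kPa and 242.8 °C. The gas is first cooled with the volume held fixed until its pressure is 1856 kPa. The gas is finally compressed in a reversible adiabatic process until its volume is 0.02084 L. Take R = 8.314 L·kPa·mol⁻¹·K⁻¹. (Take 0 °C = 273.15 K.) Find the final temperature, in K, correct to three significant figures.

T₃ ≈ 602 K

Convert: T₁ = 516.0 K.
From PV = nRT: V₁ = nRT₁/P₁ = 0.05022 L.
Isochoric, so P/T is constant: V₂ = V₁; T₂ = T₁·(P₂/P₁) = 334.8 K.
Adiabatic (γ = 5/3), T V^(γ−1) and P V^γ constant: T₃ = T₂·(V₂/V₃)^(γ−1) = 601.8 K; P₃ = P₂·(V₂/V₃)^γ = 8038 kPa.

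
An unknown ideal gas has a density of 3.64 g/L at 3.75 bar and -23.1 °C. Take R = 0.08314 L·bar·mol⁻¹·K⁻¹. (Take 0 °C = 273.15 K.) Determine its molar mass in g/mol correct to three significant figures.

M ≈ 20.2 g/mol

ρ = PM/(RT) ⇒ M = ρRT/P = (3.64 × 0.08314 × 250.0) / 3.75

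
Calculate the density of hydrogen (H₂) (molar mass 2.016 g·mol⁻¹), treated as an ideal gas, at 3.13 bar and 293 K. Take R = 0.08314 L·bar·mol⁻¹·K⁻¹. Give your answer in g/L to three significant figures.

ρ ≈ 0.259 g/L

ρ = PM/(RT) = (3.13 × 2.016) / (0.08314 × 293.0)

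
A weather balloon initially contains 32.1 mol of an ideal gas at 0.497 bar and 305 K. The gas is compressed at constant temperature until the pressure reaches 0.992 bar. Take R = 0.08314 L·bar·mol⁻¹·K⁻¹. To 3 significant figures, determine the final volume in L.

From PV = nRT: V₁ = nRT₁/P₁ = 1638 L.
T constant ⇒ Boyle's law P V = const: T₂ = T₁; V₂ = V₁·(P₁/P₂) = 820.5 L.

V₂ ≈ 821 L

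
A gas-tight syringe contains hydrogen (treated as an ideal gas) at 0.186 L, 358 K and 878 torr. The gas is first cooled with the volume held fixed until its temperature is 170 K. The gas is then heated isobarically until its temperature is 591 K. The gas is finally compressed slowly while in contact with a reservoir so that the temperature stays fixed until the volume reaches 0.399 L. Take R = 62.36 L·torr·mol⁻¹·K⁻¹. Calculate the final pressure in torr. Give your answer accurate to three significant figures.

P₄ ≈ 676 torr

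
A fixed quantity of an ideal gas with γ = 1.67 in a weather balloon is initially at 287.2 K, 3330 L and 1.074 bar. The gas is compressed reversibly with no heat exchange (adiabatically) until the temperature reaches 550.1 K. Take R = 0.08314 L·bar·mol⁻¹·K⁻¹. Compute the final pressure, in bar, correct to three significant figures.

P₂ ≈ 5.43 bar

Reversible adiabatic, γ = 1.67: P₂ = P₁·(T₂/T₁)^(γ/(γ−1)) = 5.427 bar; V₂ = V₁·(T₁/T₂)^(1/(γ−1)) = 1262 L.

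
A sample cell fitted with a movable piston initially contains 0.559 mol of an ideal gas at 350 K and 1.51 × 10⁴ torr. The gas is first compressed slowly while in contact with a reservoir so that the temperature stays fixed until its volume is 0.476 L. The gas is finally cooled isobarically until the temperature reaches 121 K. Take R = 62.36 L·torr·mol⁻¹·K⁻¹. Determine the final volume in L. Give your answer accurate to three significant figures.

From PV = nRT: V₁ = nRT₁/P₁ = 0.8080 L.
T constant ⇒ Boyle's law P V = const: T₂ = T₁; P₂ = P₁·(V₁/V₂) = 2.563e+04 torr.
P constant ⇒ V ∝ T: P₃ = P₂; V₃ = V₂·(T₃/T₂) = 0.1646 L.

V₃ ≈ 0.165 L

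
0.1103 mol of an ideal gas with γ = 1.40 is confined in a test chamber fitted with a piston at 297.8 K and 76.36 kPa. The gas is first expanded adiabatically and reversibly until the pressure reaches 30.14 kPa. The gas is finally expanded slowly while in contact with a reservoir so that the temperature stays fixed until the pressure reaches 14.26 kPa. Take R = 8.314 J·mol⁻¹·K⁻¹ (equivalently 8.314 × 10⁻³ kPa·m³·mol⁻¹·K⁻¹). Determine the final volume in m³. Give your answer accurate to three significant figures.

From PV = nRT: V₁ = nRT₁/P₁ = 0.003576 m³.
Adiabatic (γ = 1.40), T V^(γ−1) and P V^γ constant: T₂ = T₁·(P₂/P₁)^((γ−1)/γ) = 228.3 K; V₂ = V₁·(P₁/P₂)^(1/γ) = 0.006947 m³.
T constant ⇒ Boyle's law P V = const: T₃ = T₂; V₃ = V₂·(P₂/P₃) = 0.01468 m³.

V₃ ≈ 0.0147 m³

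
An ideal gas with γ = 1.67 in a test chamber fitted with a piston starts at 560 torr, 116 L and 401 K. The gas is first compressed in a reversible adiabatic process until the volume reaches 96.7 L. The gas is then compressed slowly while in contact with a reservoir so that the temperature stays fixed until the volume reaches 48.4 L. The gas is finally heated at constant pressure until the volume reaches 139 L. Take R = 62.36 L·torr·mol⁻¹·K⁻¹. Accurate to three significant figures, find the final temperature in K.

T₄ ≈ 1.30e+03 K

Reversible adiabatic, γ = 1.67: T₂ = T₁·(V₁/V₂)^(γ−1) = 453.0 K; P₂ = P₁·(V₁/V₂)^γ = 758.9 torr.
Isothermal, so P V is constant: T₃ = T₂; P₃ = P₂·(V₂/V₃) = 1516 torr.
Isobaric, so V/T is constant: P₄ = P₃; T₄ = T₃·(V₄/V₃) = 1301 K.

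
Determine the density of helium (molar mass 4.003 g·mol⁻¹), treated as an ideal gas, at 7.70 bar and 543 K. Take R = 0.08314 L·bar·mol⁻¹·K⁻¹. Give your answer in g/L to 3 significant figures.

ρ = PM/(RT) = (7.70 × 4.003) / (0.08314 × 543.0)

ρ ≈ 0.683 g/L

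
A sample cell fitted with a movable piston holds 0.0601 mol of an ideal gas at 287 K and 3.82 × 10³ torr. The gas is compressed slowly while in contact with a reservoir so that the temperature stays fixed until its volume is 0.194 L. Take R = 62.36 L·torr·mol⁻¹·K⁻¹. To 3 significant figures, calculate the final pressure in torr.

P₂ ≈ 5.54e+03 torr

From PV = nRT: V₁ = nRT₁/P₁ = 0.2816 L.
Isothermal, so P V is constant: T₂ = T₁; P₂ = P₁·(V₁/V₂) = 5544 torr.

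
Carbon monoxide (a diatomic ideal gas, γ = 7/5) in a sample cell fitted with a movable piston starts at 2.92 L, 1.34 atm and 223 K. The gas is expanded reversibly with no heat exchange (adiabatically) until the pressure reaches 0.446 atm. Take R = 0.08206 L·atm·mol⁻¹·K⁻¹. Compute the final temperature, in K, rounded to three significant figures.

T₂ ≈ 163 K

Reversible adiabatic, γ = 7/5: T₂ = T₁·(P₂/P₁)^((γ−1)/γ) = 162.9 K; V₂ = V₁·(P₁/P₂)^(1/γ) = 6.407 L.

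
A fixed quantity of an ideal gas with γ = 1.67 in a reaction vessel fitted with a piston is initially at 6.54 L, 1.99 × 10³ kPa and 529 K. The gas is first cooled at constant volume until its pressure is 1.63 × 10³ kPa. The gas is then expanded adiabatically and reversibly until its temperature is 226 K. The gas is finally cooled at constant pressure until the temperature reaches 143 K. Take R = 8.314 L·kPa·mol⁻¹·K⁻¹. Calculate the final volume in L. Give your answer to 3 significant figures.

V constant ⇒ P ∝ T: V₂ = V₁; T₂ = T₁·(P₂/P₁) = 433.3 K.
Reversible adiabatic, γ = 1.67: P₃ = P₂·(T₃/T₂)^(γ/(γ−1)) = 321.8 kPa; V₃ = V₂·(T₂/T₃)^(1/(γ−1)) = 17.28 L.
P constant ⇒ V ∝ T: P₄ = P₃; V₄ = V₃·(T₄/T₃) = 10.93 L.

V₄ ≈ 10.9 L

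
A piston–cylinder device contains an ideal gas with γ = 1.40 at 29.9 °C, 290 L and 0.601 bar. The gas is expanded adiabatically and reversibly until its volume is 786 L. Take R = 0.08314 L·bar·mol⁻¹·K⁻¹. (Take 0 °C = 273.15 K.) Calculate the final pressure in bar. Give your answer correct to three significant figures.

Convert: T₁ = 303.0 K.
Adiabatic (γ = 1.40), T V^(γ−1) and P V^γ constant: T₂ = T₁·(V₁/V₂)^(γ−1) = 203.4 K; P₂ = P₁·(V₁/V₂)^γ = 0.1488 bar.

P₂ ≈ 0.149 bar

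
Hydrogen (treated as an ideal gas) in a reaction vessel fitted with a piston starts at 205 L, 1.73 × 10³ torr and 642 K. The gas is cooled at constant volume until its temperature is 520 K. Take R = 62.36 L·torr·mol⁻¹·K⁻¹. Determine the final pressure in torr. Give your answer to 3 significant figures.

Isochoric, so P/T is constant: V₂ = V₁; P₂ = P₁·(T₂/T₁) = 1401 torr.

P₂ ≈ 1.40e+03 torr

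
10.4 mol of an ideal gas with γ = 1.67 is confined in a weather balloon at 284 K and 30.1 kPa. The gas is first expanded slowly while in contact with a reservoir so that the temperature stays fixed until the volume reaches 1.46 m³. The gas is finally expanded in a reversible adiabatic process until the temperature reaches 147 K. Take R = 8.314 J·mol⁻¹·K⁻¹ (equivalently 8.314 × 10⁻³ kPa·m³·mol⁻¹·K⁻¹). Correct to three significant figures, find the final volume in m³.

From PV = nRT: V₁ = nRT₁/P₁ = 0.8158 m³.
Isothermal, so P V is constant: T₂ = T₁; P₂ = P₁·(V₁/V₂) = 16.82 kPa.
Reversible adiabatic, γ = 1.67: P₃ = P₂·(T₃/T₂)^(γ/(γ−1)) = 3.258 kPa; V₃ = V₂·(T₂/T₃)^(1/(γ−1)) = 3.901 m³.

V₃ ≈ 3.90 m³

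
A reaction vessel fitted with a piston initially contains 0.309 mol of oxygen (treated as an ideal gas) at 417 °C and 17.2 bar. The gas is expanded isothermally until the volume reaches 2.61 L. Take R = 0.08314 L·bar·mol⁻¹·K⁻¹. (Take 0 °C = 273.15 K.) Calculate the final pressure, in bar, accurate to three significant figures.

Convert: T₁ = 690.1 K.
From PV = nRT: V₁ = nRT₁/P₁ = 1.031 L.
T constant ⇒ Boyle's law P V = const: T₂ = T₁; P₂ = P₁·(V₁/V₂) = 6.793 bar.

P₂ ≈ 6.79 bar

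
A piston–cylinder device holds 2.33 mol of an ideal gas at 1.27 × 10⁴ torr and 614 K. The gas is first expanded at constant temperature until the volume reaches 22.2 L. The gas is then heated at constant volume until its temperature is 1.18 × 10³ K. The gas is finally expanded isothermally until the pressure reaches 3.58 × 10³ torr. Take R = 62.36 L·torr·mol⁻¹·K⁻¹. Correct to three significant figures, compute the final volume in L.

V₄ ≈ 47.9 L

From PV = nRT: V₁ = nRT₁/P₁ = 7.025 L.
T constant ⇒ Boyle's law P V = const: T₂ = T₁; P₂ = P₁·(V₁/V₂) = 4019 torr.
V constant ⇒ P ∝ T: V₃ = V₂; P₃ = P₂·(T₃/T₂) = 7723 torr.
Isothermal, so P V is constant: T₄ = T₃; V₄ = V₃·(P₃/P₄) = 47.89 L.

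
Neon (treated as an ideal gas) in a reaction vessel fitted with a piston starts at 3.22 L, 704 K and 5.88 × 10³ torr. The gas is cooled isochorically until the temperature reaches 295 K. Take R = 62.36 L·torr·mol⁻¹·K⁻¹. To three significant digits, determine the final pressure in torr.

Isochoric, so P/T is constant: V₂ = V₁; P₂ = P₁·(T₂/T₁) = 2464 torr.

P₂ ≈ 2.46e+03 torr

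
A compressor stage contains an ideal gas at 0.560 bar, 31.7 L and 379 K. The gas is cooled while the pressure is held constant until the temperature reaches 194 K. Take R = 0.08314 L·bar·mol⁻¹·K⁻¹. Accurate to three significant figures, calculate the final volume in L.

V₂ ≈ 16.2 L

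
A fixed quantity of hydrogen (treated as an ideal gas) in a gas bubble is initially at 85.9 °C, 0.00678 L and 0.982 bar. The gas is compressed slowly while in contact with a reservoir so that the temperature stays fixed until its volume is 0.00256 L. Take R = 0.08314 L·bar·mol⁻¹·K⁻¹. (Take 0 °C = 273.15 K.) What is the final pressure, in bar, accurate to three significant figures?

Convert: T₁ = 359.0 K.
Isothermal, so P V is constant: T₂ = T₁; P₂ = P₁·(V₁/V₂) = 2.601 bar.

P₂ ≈ 2.60 bar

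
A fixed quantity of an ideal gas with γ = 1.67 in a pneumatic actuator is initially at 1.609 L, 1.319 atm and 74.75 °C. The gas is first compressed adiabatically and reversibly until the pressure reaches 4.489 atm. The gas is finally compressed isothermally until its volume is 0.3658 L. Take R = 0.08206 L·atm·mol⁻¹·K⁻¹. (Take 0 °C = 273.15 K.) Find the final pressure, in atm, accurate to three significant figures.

P₃ ≈ 9.48 atm

Convert: T₁ = 347.9 K.
Adiabatic (γ = 1.67), T V^(γ−1) and P V^γ constant: T₂ = T₁·(P₂/P₁)^((γ−1)/γ) = 568.7 K; V₂ = V₁·(P₁/P₂)^(1/γ) = 0.7728 L.
Isothermal, so P V is constant: T₃ = T₂; P₃ = P₂·(V₂/V₃) = 9.483 atm.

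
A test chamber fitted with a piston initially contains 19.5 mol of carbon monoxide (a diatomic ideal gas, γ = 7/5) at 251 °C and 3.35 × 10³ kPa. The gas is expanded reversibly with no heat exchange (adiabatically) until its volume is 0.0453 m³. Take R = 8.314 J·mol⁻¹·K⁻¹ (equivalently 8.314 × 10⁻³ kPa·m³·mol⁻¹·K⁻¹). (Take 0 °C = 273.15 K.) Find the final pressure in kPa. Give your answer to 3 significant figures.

P₂ ≈ 1.49e+03 kPa

Convert: T₁ = 524.1 K.
From PV = nRT: V₁ = nRT₁/P₁ = 0.02537 m³.
Reversible adiabatic, γ = 7/5: T₂ = T₁·(V₁/V₂)^(γ−1) = 415.6 K; P₂ = P₁·(V₁/V₂)^γ = 1488 kPa.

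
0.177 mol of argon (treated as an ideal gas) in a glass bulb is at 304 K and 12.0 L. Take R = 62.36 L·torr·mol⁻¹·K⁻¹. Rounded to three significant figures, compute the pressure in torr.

P ≈ 280 torr

PV = nRT ⇒ P = nRT/V = (0.177 × 62.36 × 304) / 12.0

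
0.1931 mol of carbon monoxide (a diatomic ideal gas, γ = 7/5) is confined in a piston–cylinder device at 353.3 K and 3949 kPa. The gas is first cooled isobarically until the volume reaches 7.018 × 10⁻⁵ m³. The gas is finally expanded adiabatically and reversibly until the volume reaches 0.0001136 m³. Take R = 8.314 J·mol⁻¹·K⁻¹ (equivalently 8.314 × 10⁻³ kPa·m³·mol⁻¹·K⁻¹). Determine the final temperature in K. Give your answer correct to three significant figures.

T₃ ≈ 142 K

From PV = nRT: V₁ = nRT₁/P₁ = 0.0001436 m³.
P constant ⇒ V ∝ T: P₂ = P₁; T₂ = T₁·(V₂/V₁) = 172.6 K.
Adiabatic (γ = 7/5), T V^(γ−1) and P V^γ constant: T₃ = T₂·(V₂/V₃)^(γ−1) = 142.4 K; P₃ = P₂·(V₂/V₃)^γ = 2012 kPa.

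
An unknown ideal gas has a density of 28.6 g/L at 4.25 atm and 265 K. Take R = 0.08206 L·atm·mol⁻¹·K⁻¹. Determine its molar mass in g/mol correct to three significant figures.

M ≈ 146 g/mol

ρ = PM/(RT) ⇒ M = ρRT/P = (28.6 × 0.08206 × 265.0) / 4.25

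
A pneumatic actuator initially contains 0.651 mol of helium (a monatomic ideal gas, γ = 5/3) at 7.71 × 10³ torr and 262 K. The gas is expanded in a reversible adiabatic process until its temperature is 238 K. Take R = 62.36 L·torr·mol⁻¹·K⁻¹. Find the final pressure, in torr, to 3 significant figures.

P₂ ≈ 6.06e+03 torr

From PV = nRT: V₁ = nRT₁/P₁ = 1.380 L.
Adiabatic (γ = 5/3), T V^(γ−1) and P V^γ constant: P₂ = P₁·(T₂/T₁)^(γ/(γ−1)) = 6064 torr; V₂ = V₁·(T₁/T₂)^(1/(γ−1)) = 1.593 L.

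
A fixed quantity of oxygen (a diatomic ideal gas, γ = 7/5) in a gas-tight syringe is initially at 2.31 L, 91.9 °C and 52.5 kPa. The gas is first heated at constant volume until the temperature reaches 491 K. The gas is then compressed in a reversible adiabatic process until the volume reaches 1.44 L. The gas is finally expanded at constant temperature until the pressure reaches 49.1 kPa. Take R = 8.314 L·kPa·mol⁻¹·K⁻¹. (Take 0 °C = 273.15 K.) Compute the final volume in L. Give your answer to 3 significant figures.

V₄ ≈ 4.01 L

Convert: T₁ = 365.0 K.
V constant ⇒ P ∝ T: V₂ = V₁; P₂ = P₁·(T₂/T₁) = 70.61 kPa.
Adiabatic (γ = 7/5), T V^(γ−1) and P V^γ constant: T₃ = T₂·(V₂/V₃)^(γ−1) = 593.2 K; P₃ = P₂·(V₂/V₃)^γ = 136.8 kPa.
T constant ⇒ Boyle's law P V = const: T₄ = T₃; V₄ = V₃·(P₃/P₄) = 4.013 L.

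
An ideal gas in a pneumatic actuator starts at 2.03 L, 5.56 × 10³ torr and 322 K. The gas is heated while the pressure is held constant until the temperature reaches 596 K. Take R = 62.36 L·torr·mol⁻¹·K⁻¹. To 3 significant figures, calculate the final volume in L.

V₂ ≈ 3.76 L

P constant ⇒ V ∝ T: P₂ = P₁; V₂ = V₁·(T₂/T₁) = 3.757 L.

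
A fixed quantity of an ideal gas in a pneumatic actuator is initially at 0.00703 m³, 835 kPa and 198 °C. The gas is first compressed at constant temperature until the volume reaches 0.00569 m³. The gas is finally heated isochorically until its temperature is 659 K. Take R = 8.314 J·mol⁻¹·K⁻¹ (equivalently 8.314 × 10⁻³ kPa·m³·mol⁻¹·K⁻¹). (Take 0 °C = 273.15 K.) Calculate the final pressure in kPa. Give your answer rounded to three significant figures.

P₃ ≈ 1.44e+03 kPa

Convert: T₁ = 471.1 K.
Isothermal, so P V is constant: T₂ = T₁; P₂ = P₁·(V₁/V₂) = 1032 kPa.
Isochoric, so P/T is constant: V₃ = V₂; P₃ = P₂·(T₃/T₂) = 1443 kPa.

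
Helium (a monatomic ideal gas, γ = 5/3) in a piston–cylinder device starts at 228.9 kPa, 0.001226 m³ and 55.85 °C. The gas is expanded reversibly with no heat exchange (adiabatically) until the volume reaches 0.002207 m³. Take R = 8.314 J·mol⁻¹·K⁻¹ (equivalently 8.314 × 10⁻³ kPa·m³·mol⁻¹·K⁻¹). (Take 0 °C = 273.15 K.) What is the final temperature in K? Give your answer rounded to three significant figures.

Convert: T₁ = 329.0 K.
Adiabatic (γ = 5/3), T V^(γ−1) and P V^γ constant: T₂ = T₁·(V₁/V₂)^(γ−1) = 222.3 K; P₂ = P₁·(V₁/V₂)^γ = 85.93 kPa.

T₂ ≈ 222 K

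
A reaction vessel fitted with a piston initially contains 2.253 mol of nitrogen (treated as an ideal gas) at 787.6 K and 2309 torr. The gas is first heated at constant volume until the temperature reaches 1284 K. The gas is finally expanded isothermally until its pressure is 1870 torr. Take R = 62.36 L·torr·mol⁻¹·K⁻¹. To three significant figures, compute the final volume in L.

V₃ ≈ 96.5 L

From PV = nRT: V₁ = nRT₁/P₁ = 47.92 L.
Isochoric, so P/T is constant: V₂ = V₁; P₂ = P₁·(T₂/T₁) = 3764 torr.
T constant ⇒ Boyle's law P V = const: T₃ = T₂; V₃ = V₂·(P₂/P₃) = 96.47 L.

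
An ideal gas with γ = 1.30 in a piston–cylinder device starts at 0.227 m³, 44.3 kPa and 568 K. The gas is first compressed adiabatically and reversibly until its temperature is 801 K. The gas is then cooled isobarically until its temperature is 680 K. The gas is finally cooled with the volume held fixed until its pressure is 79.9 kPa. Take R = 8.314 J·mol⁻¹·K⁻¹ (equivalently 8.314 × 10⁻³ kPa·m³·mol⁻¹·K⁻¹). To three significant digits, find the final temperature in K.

Adiabatic (γ = 1.30), T V^(γ−1) and P V^γ constant: P₂ = P₁·(T₂/T₁)^(γ/(γ−1)) = 196.5 kPa; V₂ = V₁·(T₁/T₂)^(1/(γ−1)) = 0.07218 m³.
Isobaric, so V/T is constant: P₃ = P₂; V₃ = V₂·(T₃/T₂) = 0.06128 m³.
V constant ⇒ P ∝ T: V₄ = V₃; T₄ = T₃·(P₄/P₃) = 276.5 K.

T₄ ≈ 277 K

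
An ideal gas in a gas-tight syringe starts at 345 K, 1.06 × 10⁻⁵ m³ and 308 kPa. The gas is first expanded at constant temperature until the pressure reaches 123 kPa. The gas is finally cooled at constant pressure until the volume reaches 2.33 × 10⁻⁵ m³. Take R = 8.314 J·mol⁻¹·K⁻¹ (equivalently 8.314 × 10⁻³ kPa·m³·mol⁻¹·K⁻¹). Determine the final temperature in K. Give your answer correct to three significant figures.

T constant ⇒ Boyle's law P V = const: T₂ = T₁; V₂ = V₁·(P₁/P₂) = 2.654e-05 m³.
P constant ⇒ V ∝ T: P₃ = P₂; T₃ = T₂·(V₃/V₂) = 302.8 K.

T₃ ≈ 303 K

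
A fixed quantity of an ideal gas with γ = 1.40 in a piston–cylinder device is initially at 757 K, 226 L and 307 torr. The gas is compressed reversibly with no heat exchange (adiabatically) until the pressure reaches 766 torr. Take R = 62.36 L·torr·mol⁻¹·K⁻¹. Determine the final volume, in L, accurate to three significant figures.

Reversible adiabatic, γ = 1.40: T₂ = T₁·(P₂/P₁)^((γ−1)/γ) = 983.0 K; V₂ = V₁·(P₁/P₂)^(1/γ) = 117.6 L.

V₂ ≈ 118 L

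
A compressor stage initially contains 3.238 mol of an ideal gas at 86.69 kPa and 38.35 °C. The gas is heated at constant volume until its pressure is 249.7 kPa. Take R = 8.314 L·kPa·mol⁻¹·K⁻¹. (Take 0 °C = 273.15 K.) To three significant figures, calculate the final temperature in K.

T₂ ≈ 897 K

Convert: T₁ = 311.5 K.
From PV = nRT: V₁ = nRT₁/P₁ = 96.73 L.
Isochoric, so P/T is constant: V₂ = V₁; T₂ = T₁·(P₂/P₁) = 897.2 K.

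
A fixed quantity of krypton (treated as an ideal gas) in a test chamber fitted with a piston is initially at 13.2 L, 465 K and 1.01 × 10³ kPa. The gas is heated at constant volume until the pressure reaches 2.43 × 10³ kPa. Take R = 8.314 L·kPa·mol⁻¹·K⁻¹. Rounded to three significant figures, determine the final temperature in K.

V constant ⇒ P ∝ T: V₂ = V₁; T₂ = T₁·(P₂/P₁) = 1119 K.

T₂ ≈ 1.12e+03 K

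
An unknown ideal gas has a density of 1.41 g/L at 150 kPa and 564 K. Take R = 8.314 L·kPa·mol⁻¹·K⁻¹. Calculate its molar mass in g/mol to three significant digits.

M ≈ 44.1 g/mol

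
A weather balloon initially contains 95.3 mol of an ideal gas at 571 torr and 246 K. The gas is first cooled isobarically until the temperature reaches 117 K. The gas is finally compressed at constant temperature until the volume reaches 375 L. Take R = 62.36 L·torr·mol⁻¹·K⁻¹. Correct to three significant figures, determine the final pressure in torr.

P₃ ≈ 1.85e+03 torr

From PV = nRT: V₁ = nRT₁/P₁ = 2560 L.
Isobaric, so V/T is constant: P₂ = P₁; V₂ = V₁·(T₂/T₁) = 1218 L.
T constant ⇒ Boyle's law P V = const: T₃ = T₂; P₃ = P₂·(V₂/V₃) = 1854 torr.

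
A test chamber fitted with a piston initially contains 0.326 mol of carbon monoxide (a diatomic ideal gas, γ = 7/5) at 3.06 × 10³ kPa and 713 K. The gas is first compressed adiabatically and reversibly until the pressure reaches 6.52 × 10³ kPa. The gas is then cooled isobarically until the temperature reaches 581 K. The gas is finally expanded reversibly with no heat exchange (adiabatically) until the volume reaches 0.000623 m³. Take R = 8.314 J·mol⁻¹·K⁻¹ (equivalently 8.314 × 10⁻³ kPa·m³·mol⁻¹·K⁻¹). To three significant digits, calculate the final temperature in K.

T₄ ≈ 398 K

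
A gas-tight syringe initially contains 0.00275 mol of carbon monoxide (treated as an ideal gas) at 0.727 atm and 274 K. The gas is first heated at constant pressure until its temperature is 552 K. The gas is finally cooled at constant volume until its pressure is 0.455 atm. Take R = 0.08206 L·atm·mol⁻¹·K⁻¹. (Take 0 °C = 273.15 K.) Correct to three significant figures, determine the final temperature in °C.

T₃ ≈ 72.3 °C

From PV = nRT: V₁ = nRT₁/P₁ = 0.08505 L.
P constant ⇒ V ∝ T: P₂ = P₁; V₂ = V₁·(T₂/T₁) = 0.1713 L.
V constant ⇒ P ∝ T: V₃ = V₂; T₃ = T₂·(P₃/P₂) = 345.5 K.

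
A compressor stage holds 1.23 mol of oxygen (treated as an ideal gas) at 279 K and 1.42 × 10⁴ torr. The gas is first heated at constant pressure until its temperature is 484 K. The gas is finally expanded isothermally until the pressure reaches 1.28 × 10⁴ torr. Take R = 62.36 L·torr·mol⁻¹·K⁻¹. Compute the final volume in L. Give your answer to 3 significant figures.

From PV = nRT: V₁ = nRT₁/P₁ = 1.507 L.
Isobaric, so V/T is constant: P₂ = P₁; V₂ = V₁·(T₂/T₁) = 2.614 L.
T constant ⇒ Boyle's law P V = const: T₃ = T₂; V₃ = V₂·(P₂/P₃) = 2.900 L.

V₃ ≈ 2.90 L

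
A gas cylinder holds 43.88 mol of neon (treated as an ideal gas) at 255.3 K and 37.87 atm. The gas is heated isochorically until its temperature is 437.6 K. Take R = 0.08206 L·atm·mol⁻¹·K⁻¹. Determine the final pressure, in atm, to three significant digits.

From PV = nRT: V₁ = nRT₁/P₁ = 24.27 L.
Isochoric, so P/T is constant: V₂ = V₁; P₂ = P₁·(T₂/T₁) = 64.91 atm.

P₂ ≈ 64.9 atm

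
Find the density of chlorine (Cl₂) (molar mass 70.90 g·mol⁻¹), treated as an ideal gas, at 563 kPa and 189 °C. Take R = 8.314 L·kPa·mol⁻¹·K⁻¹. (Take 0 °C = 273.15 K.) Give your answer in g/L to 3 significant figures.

ρ = PM/(RT) = (563 × 70.90) / (8.314 × 462.1)

ρ ≈ 10.4 g/L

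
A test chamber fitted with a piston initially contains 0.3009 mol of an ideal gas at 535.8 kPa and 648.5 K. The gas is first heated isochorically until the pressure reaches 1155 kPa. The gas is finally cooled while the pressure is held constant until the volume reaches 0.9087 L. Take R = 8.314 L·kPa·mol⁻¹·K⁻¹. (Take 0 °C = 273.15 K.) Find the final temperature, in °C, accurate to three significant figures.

T₃ ≈ 146 °C

From PV = nRT: V₁ = nRT₁/P₁ = 3.028 L.
V constant ⇒ P ∝ T: V₂ = V₁; T₂ = T₁·(P₂/P₁) = 1398 K.
P constant ⇒ V ∝ T: P₃ = P₂; T₃ = T₂·(V₃/V₂) = 419.5 K.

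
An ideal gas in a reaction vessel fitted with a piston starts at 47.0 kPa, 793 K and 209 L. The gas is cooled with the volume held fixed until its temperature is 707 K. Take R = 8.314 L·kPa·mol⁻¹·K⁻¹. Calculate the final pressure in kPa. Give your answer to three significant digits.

P₂ ≈ 41.9 kPa

Isochoric, so P/T is constant: V₂ = V₁; P₂ = P₁·(T₂/T₁) = 41.90 kPa.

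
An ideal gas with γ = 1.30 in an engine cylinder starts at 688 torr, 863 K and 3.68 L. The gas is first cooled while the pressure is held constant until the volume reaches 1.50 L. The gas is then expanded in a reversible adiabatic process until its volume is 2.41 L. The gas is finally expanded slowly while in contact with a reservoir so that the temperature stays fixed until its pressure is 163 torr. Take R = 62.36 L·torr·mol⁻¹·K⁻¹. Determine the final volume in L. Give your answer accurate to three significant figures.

V₄ ≈ 5.49 L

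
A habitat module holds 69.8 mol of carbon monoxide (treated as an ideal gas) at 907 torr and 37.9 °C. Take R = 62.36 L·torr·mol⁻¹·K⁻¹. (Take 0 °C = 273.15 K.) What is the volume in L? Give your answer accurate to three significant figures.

V ≈ 1.49e+03 L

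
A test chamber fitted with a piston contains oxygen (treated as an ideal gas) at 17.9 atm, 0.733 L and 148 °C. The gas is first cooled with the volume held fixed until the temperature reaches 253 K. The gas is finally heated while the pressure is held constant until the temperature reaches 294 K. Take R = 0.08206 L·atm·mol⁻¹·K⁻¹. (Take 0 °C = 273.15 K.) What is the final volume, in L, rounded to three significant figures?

Convert: T₁ = 421.1 K.
Isochoric, so P/T is constant: V₂ = V₁; P₂ = P₁·(T₂/T₁) = 10.75 atm.
Isobaric, so V/T is constant: P₃ = P₂; V₃ = V₂·(T₃/T₂) = 0.8518 L.

V₃ ≈ 0.852 L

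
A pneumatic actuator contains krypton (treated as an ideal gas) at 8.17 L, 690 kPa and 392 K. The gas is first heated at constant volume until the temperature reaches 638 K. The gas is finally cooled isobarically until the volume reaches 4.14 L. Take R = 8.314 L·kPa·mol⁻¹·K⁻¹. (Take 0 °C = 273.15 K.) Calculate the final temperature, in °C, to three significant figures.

T₃ ≈ 50.1 °C

Isochoric, so P/T is constant: V₂ = V₁; P₂ = P₁·(T₂/T₁) = 1123 kPa.
P constant ⇒ V ∝ T: P₃ = P₂; T₃ = T₂·(V₃/V₂) = 323.3 K.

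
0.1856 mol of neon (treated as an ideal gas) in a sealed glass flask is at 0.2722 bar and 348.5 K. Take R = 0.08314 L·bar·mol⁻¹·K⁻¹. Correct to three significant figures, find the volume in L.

PV = nRT ⇒ V = nRT/P = (0.1856 × 0.08314 × 348.5) / 0.2722

V ≈ 19.8 L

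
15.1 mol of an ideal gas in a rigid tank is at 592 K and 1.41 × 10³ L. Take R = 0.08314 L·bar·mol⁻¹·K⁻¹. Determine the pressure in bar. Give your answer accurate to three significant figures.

P ≈ 0.527 bar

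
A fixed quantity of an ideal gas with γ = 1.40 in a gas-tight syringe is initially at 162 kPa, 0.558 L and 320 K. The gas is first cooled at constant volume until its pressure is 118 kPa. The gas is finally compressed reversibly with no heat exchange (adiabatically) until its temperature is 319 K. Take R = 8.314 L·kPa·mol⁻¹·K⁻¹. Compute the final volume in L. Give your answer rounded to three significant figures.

V₃ ≈ 0.255 L

V constant ⇒ P ∝ T: V₂ = V₁; T₂ = T₁·(P₂/P₁) = 233.1 K.
Adiabatic (γ = 1.40), T V^(γ−1) and P V^γ constant: P₃ = P₂·(T₃/T₂)^(γ/(γ−1)) = 353.9 kPa; V₃ = V₂·(T₂/T₃)^(1/(γ−1)) = 0.2547 L.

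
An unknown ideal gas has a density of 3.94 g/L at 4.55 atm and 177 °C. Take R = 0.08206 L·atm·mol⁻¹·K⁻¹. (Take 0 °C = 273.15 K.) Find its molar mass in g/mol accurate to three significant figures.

ρ = PM/(RT) ⇒ M = ρRT/P = (3.94 × 0.08206 × 450.1) / 4.55

M ≈ 32.0 g/mol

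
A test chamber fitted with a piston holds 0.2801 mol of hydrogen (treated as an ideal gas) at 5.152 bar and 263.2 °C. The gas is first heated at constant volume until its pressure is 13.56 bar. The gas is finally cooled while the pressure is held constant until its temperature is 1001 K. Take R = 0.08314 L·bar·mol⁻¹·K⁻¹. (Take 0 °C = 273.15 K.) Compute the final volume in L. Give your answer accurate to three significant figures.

V₃ ≈ 1.72 L

Convert: T₁ = 536.3 K.
From PV = nRT: V₁ = nRT₁/P₁ = 2.424 L.
Isochoric, so P/T is constant: V₂ = V₁; T₂ = T₁·(P₂/P₁) = 1412 K.
P constant ⇒ V ∝ T: P₃ = P₂; V₃ = V₂·(T₃/T₂) = 1.719 L.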